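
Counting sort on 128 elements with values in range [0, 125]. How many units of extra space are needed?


Output array size: 128 (to store sorted result)
Count array size: 126 (one slot per possible value, range 0 to 125)
Total extra space = 128 + 126 = 254


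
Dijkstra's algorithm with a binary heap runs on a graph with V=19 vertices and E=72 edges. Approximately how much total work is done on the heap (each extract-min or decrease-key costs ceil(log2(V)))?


Dijkstra with a binary heap: each vertex is extracted once, each edge may relax once.
Each heap operation costs O(log V).
V + E = 19 + 72 = 91
ceil(log2(19)) = 5 (since 2^4 = 16 < 19 <= 32 = 2^5)
Total heap work = (V+E) * ceil(log2(V)) = 91 * 5 = 455


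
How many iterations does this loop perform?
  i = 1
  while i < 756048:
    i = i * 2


The loop variable doubles each iteration:
i = 1 -> 2 -> 4 -> 8 -> 16 -> 32 -> 64 -> 128 -> 256 -> 512 -> 1024 -> 2048 -> 4096 -> 8192 -> 16384 -> 32768 -> 65536 -> 131072 -> 262144 -> 524288 -> 1048576 (stop, 1048576 >= 756048)
Number of doublings = ceil(log2(756048)) = 20


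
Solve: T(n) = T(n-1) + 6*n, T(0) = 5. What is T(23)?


Expanding the recurrence:
T(23) = T(22) + 6*23
       = T(21) + 6*22 + 6*23
       ...
       = T(0) + 6*(1 + 2 + ... + 23)
       = 5 + 6 * 23*24/2
       = 5 + 6 * 276
       = 5 + 1656 = 1661


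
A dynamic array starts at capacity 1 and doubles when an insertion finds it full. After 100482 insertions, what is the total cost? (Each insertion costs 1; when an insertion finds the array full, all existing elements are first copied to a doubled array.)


Insertion cost: 100482 (one per element)
Resizes occur just before inserting elements 2, 3, 5, 9, ...
Elements copied at each resize: 1 + 2 + 4 + 8 + 16 + 32 + 64 + 128 + 256 + 512 + 1024 + 2048 + 4096 + 8192 + 16384 + 32768 + 65536
Sum of copies = 131071 (geometric series: 2^k - 1)
Total = 100482 + 131071 = 231553


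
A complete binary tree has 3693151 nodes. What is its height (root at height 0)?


In a complete binary tree, level k holds nodes 2^k .. 2^(k+1)-1 (1-indexed).
Height = floor(log2(n)) = floor(log2(3693151)) = 21
Check: 2^21 = 2097152 <= 3693151 < 4194304 = 2^22


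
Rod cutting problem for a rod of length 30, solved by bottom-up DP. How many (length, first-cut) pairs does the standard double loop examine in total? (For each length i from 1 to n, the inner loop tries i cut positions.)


For each subproblem length i = 1..30, the inner loop considers i possible first cuts.
Total = 1 + 2 + ... + 30
= 30*(30+1)/2
= 30*31/2 = 465


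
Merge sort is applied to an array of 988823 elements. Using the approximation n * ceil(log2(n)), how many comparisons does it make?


Merge sort divides the array into halves recursively.
Number of levels = ceil(log2(988823)) = 20
At each level, approximately n = 988823 comparisons are needed for merging.
Total comparisons ~ n * ceil(log2(n)) = 988823 * 20 = 19776460


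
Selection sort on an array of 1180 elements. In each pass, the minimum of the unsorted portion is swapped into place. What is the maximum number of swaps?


Selection sort performs one swap per pass:
  Pass 1: find min in positions 0 to 1179, swap with position 0
  Pass 2: find min in positions 1 to 1179, swap with position 1
  Pass 3: find min in positions 2 to 1179, swap with position 2
  Pass 4: find min in positions 3 to 1179, swap with position 3
  Pass 5: find min in positions 4 to 1179, swap with position 4
  ... (1174 more passes)
Total passes (and swaps) = n - 1 = 1180 - 1 = 1179


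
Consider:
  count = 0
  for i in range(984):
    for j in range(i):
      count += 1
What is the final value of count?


For each i, the inner loop runs i times:
  i=0: inner runs 0 times
  i=1: inner runs 1 time
  i=2: inner runs 2 times
  i=3: inner runs 3 times
  i=4: inner runs 4 times
  i=5: inner runs 5 times
  i=6: inner runs 6 times
  i=7: inner runs 7 times
  ...
Total = 0 + 1 + 2 + ... + 983 = 984*(984-1)/2 = 483636


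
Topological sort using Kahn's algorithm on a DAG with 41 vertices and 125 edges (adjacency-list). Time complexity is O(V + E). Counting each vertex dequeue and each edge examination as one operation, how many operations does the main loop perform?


Kahn's algorithm:
  1. Compute in-degrees: O(V + E)
  2. Process queue: each vertex dequeued once (O(V))
     each edge examined once (O(E))
Total = V + E = 41 + 125 = 166


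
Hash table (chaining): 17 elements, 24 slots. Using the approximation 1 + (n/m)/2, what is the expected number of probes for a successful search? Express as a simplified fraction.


Computing expected probes:
alpha = 17/24
= 1 + alpha/2
= 1 + 17/(2*24)
= (2*24 + 17) / (2*24)
= 65/48


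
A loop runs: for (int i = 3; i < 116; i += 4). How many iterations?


Loop starts at i = 3, increments by 4, stops when i >= 116.
Number of iterations = ceil((116 - 3) / 4)
= ceil(113 / 4)
= 29


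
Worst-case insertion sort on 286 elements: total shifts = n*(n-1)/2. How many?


Sum of shifts = 1 + 2 + 3 + ... + 285
= 286 * 285 / 2
= 81510 / 2
= 40755


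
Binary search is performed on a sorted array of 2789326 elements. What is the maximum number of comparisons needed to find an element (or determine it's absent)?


Binary search halves the search space each comparison:
  Step 1: search space = 2789326 -> 1394663
  Step 2: search space = 1394663 -> 697331
  Step 3: search space = 697331 -> 348665
  Step 4: search space = 348665 -> 174332
  Step 5: search space = 174332 -> 87166
  Step 6: search space = 87166 -> 43583
  Step 7: search space = 43583 -> 21791
  Step 8: search space = 21791 -> 10895
  Step 9: search space = 10895 -> 5447
  Step 10: search space = 5447 -> 2723
  Step 11: search space = 2723 -> 1361
  Step 12: search space = 1361 -> 680
  Step 13: search space = 680 -> 340
  Step 14: search space = 340 -> 170
  Step 15: search space = 170 -> 85
  Step 16: search space = 85 -> 42
  Step 17: search space = 42 -> 21
  Step 18: search space = 21 -> 10
  Step 19: search space = 10 -> 5
  Step 20: search space = 5 -> 2
  Step 21: search space = 2 -> 1
  Step 22: search space = 1 (final check)
Maximum comparisons = floor(log2(2789326)) + 1 = 21 + 1 = 22


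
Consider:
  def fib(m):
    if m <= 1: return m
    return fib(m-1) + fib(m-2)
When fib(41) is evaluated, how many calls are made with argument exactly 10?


Let N(m) = number of times fib(m) is called while evaluating fib(41).
N(41) = 1 (the initial call).
N(40) = 1 (only fib(41) calls it).
For 1 <= m <= 39: fib(m) is called by fib(m+1) and fib(m+2), so
  N(m) = N(m+1) + N(m+2).
fib(0) is called only by fib(2), so N(0) = N(2).
Walk down from m=41:
  N(41)=1, N(40)=1, N(39)=2, N(38)=3, N(37)=5, N(36)=8, N(35)=13, N(34)=21, N(33)=34, N(32)=55, N(31)=89, N(30)=144, N(29)=233, N(28)=377, N(27)=610, N(26)=987, N(25)=1597, N(24)=2584, N(23)=4181, N(22)=6765, N(21)=10946, N(20)=17711, N(19)=28657, N(18)=46368, N(17)=75025, N(16)=121393, N(15)=196418, N(14)=317811, N(13)=514229, N(12)=832040, N(11)=1346269, N(10)=2178309
N(10) = 2178309


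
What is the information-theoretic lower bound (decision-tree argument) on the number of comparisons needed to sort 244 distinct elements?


A binary decision tree of height h has at most 2^h leaves and needs at least n! of them, so h >= ceil(log2(n!)).
244! is far too large to multiply out, so use Stirling's series:
  ln(n!) ~ n ln n - n + (1/2) ln(2 pi n) + 1/(12n)  (error below 1/(360 n^3), negligible here)
  ln(244) = 5.4971682
  n ln n = 244 * 5.4971682 = 1341.3090
  (1/2) ln(2 pi * 244) = (1/2) ln(1533.0972) = 3.6675
  1/(12*244) = 0.0003
  ln(244!) ~ 1341.3090 - 244 + 3.6675 + 0.0003 = 1100.9768
Convert to base 2: log2(244!) = 1100.9768 / ln 2 = 1100.9768 / 0.69314718 = 1588.3738
ceil(1588.3738) = 1589


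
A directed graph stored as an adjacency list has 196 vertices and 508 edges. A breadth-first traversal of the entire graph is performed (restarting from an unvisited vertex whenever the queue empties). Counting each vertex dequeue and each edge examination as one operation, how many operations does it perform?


A full BFS traversal dequeues each vertex once and examines each edge once.
Vertex visits: 196
Edge visits: 508
V + E = 196 + 508 = 704


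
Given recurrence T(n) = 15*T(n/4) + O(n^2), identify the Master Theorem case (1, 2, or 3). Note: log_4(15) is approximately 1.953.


Master Theorem parameters: a=15, b=4, c=2
log_b(a) = 1.953
Compare b^c with a: 4^2 = 16 > 15, so c > log_b(a).
Comparing c=2 vs log_b(a)=1.953:
2 > 1.953 => Case 3
Result: T(n) = O(n^2)
Master Theorem case = 3


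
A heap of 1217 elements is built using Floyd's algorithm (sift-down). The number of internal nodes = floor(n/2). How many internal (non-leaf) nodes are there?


Leaf nodes occupy roughly half the array.
Sift-down is called for each internal node, starting from the last one.
Internal nodes = floor(n/2) = floor(1217/2) = 608


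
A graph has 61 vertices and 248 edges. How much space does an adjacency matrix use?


Adjacency matrix: V x V grid of entries
Space = V^2 = 61^2 = 61 * 61 = 3721


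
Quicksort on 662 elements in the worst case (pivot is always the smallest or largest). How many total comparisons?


In the worst case, each partition step picks the worst pivot:
  Partition 1: 661 comparisons (n-1 elements to compare)
  Partition 2: 660 comparisons
  Partition 3: 659 comparisons
  Partition 4: 658 comparisons
  Partition 5: 657 comparisons
  ...
  Last partition: 0 comparisons
Total = (n-1) + (n-2) + ... + 1 + 0 = n*(n-1)/2
= 662*661/2 = 218791


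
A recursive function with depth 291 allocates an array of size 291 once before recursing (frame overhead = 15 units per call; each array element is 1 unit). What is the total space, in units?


Array allocation: 291 units (allocated once)
Stack frames: 291 deep * 15 per frame = 4365 units
Total = 291 + 4365 = 4656


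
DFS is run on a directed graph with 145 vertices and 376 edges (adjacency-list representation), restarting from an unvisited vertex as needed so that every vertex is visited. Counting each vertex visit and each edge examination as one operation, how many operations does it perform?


A full DFS traversal processes each vertex exactly once (push/pop on stack).
Each directed edge is examined once.
V = 145, E = 376
V + E = 521


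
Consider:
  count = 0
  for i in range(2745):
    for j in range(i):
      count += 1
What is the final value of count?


For each i, the inner loop runs i times:
  i=0: inner runs 0 times
  i=1: inner runs 1 time
  i=2: inner runs 2 times
  i=3: inner runs 3 times
  i=4: inner runs 4 times
  i=5: inner runs 5 times
  i=6: inner runs 6 times
  i=7: inner runs 7 times
  ...
Total = 0 + 1 + 2 + ... + 2744 = 2745*(2745-1)/2 = 3766140


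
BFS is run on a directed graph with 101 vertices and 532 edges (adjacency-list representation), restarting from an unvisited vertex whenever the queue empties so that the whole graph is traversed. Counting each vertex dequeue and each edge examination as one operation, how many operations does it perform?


A full BFS traversal dequeues each vertex exactly once and examines each directed edge exactly once.
V = 101 (vertex processing cost)
E = 532 (edge examination cost)
Total operations proportional to V + E = 101 + 532 = 633


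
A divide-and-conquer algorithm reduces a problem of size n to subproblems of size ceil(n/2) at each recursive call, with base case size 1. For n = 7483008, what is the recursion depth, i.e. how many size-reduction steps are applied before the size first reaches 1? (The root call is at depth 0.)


Each step divides the size by 2 (rounding up); after k steps the size is ceil(n/2^k), which equals 1 exactly when 2^k >= n.
So the depth is the smallest k with 2^k >= 7483008, i.e. ceil(log_2(7483008)).
2^22 = 4194304 < 7483008 <= 8388608 = 2^23
Recursion depth = 23


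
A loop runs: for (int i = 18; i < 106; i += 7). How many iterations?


Loop starts at i = 18, increments by 7, stops when i >= 106.
Number of iterations = ceil((106 - 18) / 7)
= ceil(88 / 7)
= 13


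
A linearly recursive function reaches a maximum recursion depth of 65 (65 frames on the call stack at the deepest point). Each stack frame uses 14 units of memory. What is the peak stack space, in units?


Maximum recursion depth = 65 frames
Memory per frame = 14 units
Total stack space = depth * frame_size
= 65 * 14 = 910


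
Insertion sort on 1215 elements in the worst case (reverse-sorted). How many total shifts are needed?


In the worst case (reverse-sorted), each element shifts past all previous:
  Element 1: 1 shifts
  Element 2: 2 shifts
  Element 3: 3 shifts
  Element 4: 4 shifts
  Element 5: 5 shifts
  ...
  Element 1214: 1214 shifts
Total = 1 + 2 + ... + 1214
= 1215*(1215-1)/2 = 737505


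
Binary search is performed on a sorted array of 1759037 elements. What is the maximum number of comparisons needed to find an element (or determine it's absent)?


Binary search halves the search space each comparison:
  Step 1: search space = 1759037 -> 879518
  Step 2: search space = 879518 -> 439759
  Step 3: search space = 439759 -> 219879
  Step 4: search space = 219879 -> 109939
  Step 5: search space = 109939 -> 54969
  Step 6: search space = 54969 -> 27484
  Step 7: search space = 27484 -> 13742
  Step 8: search space = 13742 -> 6871
  Step 9: search space = 6871 -> 3435
  Step 10: search space = 3435 -> 1717
  Step 11: search space = 1717 -> 858
  Step 12: search space = 858 -> 429
  Step 13: search space = 429 -> 214
  Step 14: search space = 214 -> 107
  Step 15: search space = 107 -> 53
  Step 16: search space = 53 -> 26
  Step 17: search space = 26 -> 13
  Step 18: search space = 13 -> 6
  Step 19: search space = 6 -> 3
  Step 20: search space = 3 -> 1
  Step 21: search space = 1 (final check)
Maximum comparisons = floor(log2(1759037)) + 1 = 20 + 1 = 21


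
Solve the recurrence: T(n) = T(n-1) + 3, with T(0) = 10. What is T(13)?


Unrolling the recurrence:
T(13) = T(12) + 3
       = T(11) + 3 + 3
       = T(10) + 3*3
       ...
       = T(0) + 3*13
       = 10 + 39 = 49


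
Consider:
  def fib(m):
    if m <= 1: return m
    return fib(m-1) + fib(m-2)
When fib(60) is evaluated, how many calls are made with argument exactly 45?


Let N(m) = number of times fib(m) is called while evaluating fib(60).
N(60) = 1 (the initial call).
N(59) = 1 (only fib(60) calls it).
For 1 <= m <= 58: fib(m) is called by fib(m+1) and fib(m+2), so
  N(m) = N(m+1) + N(m+2).
fib(0) is called only by fib(2), so N(0) = N(2).
Walk down from m=60:
  N(60)=1, N(59)=1, N(58)=2, N(57)=3, N(56)=5, N(55)=8, N(54)=13, N(53)=21, N(52)=34, N(51)=55, N(50)=89, N(49)=144, N(48)=233, N(47)=377, N(46)=610, N(45)=987
N(45) = 987


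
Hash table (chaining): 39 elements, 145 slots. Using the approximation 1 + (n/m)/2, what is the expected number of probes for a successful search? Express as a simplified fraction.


Computing expected probes:
alpha = 39/145
= 1 + alpha/2
= 1 + 39/(2*145)
= (2*145 + 39) / (2*145)
= 329/290


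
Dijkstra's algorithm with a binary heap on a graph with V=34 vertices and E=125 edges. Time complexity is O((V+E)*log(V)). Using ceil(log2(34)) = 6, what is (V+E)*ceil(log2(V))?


Dijkstra with a binary heap: each vertex is extracted once, each edge may relax once.
Each heap operation costs O(log V).
V + E = 34 + 125 = 159
ceil(log2(34)) = 6 (since 2^5 = 32 < 34 <= 64 = 2^6)
Total heap work = (V+E) * ceil(log2(V)) = 159 * 6 = 954


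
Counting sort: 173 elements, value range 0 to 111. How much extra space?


n = 173 (output array)
k = 112 (count array for 112 distinct values)
Extra space = 173 + 112 = 285


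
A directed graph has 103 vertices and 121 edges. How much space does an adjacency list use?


Adjacency list: one list head per vertex + one entry per edge
Vertex heads: 103
Edge entries: 121
Total = 103 + 121 = 224


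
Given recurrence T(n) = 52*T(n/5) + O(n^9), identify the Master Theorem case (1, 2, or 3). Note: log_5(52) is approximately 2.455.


Master Theorem parameters: a=52, b=5, c=9
log_b(a) = 2.455
Compare b^c with a: 5^9 = 1953125 > 52, so c > log_b(a).
Comparing c=9 vs log_b(a)=2.455:
9 > 2.455 => Case 3
Result: T(n) = O(n^9)
Master Theorem case = 3


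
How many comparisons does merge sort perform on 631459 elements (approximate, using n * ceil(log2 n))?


Recursion depth: ceil(log2(631459)) = 20
Each recursion level merges n = 631459 elements
Total = 631459 * 20 = 12629180


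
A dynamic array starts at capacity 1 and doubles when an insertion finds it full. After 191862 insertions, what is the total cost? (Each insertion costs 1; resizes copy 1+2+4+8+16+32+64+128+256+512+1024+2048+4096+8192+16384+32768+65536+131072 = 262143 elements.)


Insertion cost: 191862 (one per element)
Resizes occur just before inserting elements 2, 3, 5, 9, ...
Elements copied at each resize: 1 + 2 + 4 + 8 + 16 + 32 + 64 + 128 + 256 + 512 + 1024 + 2048 + 4096 + 8192 + 16384 + 32768 + 65536 + 131072
Sum of copies = 262143 (geometric series: 2^k - 1)
Total = 191862 + 262143 = 454005


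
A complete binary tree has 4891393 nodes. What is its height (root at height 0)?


In a complete binary tree, level k holds nodes 2^k .. 2^(k+1)-1 (1-indexed).
Height = floor(log2(n)) = floor(log2(4891393)) = 22
Check: 2^22 = 4194304 <= 4891393 < 8388608 = 2^23


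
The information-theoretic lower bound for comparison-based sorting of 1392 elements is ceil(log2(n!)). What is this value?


A binary decision tree of height h has at most 2^h leaves and needs at least n! of them, so h >= ceil(log2(n!)).
1392! is far too large to multiply out, so use Stirling's series:
  ln(n!) ~ n ln n - n + (1/2) ln(2 pi n) + 1/(12n)  (error below 1/(360 n^3), negligible here)
  ln(1392) = 7.2384968
  n ln n = 1392 * 7.2384968 = 10075.9875
  (1/2) ln(2 pi * 1392) = (1/2) ln(8746.1939) = 4.5382
  1/(12*1392) = 0.0001
  ln(1392!) ~ 10075.9875 - 1392 + 4.5382 + 0.0001 = 8688.5258
Convert to base 2: log2(1392!) = 8688.5258 / ln 2 = 8688.5258 / 0.69314718 = 12534.8931
ceil(12534.8931) = 12535


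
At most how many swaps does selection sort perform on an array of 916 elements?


Each of the 915 passes places one element in its final position.
Pass 1: swap minimum into position 0
Pass 2: swap minimum of remaining into position 1
...
Pass 915: last two elements, one swap
Maximum swaps = 916 - 1 = 915


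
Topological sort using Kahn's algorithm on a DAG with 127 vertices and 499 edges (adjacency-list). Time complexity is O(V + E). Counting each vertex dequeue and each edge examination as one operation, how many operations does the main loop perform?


Kahn's algorithm:
  1. Compute in-degrees: O(V + E)
  2. Process queue: each vertex dequeued once (O(V))
     each edge examined once (O(E))
Total = V + E = 127 + 499 = 626


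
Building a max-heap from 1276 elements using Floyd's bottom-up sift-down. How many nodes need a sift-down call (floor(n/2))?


In a heap of 1276 elements (0-indexed array):
  Last element index: 1275
  Parent of last element: floor((1275 - 1) / 2) = 637
  Internal nodes: indices 0 to 637
  Count = floor(1276/2) = 638


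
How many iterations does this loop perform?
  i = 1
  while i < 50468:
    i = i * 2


The loop variable doubles each iteration:
i = 1 -> 2 -> 4 -> 8 -> 16 -> 32 -> 64 -> 128 -> 256 -> 512 -> 1024 -> 2048 -> 4096 -> 8192 -> 16384 -> 32768 -> 65536 (stop, 65536 >= 50468)
Number of doublings = ceil(log2(50468)) = 16


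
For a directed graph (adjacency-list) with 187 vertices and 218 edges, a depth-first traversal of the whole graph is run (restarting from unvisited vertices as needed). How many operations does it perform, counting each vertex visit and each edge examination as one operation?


A full DFS traversal visits each vertex once and examines each edge once.
V = 187
E = 218
Sum = 187 + 218 = 405


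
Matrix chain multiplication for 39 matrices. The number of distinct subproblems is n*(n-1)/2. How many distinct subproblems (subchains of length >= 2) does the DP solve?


Subproblems are indexed by (i, j) where i < j.
Number of such pairs = n*(n-1)/2
= 39 * 38 / 2
= 741


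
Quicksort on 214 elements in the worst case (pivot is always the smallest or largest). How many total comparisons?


In the worst case, each partition step picks the worst pivot:
  Partition 1: 213 comparisons (n-1 elements to compare)
  Partition 2: 212 comparisons
  Partition 3: 211 comparisons
  Partition 4: 210 comparisons
  Partition 5: 209 comparisons
  ...
  Last partition: 0 comparisons
Total = (n-1) + (n-2) + ... + 1 + 0 = n*(n-1)/2
= 214*213/2 = 22791


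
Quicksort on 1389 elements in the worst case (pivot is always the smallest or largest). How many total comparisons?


In the worst case, each partition step picks the worst pivot:
  Partition 1: 1388 comparisons (n-1 elements to compare)
  Partition 2: 1387 comparisons
  Partition 3: 1386 comparisons
  Partition 4: 1385 comparisons
  Partition 5: 1384 comparisons
  ...
  Last partition: 0 comparisons
Total = (n-1) + (n-2) + ... + 1 + 0 = n*(n-1)/2
= 1389*1388/2 = 963966


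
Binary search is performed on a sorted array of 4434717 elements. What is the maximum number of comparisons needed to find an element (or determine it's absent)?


Binary search halves the search space each comparison:
  Step 1: search space = 4434717 -> 2217358
  Step 2: search space = 2217358 -> 1108679
  Step 3: search space = 1108679 -> 554339
  Step 4: search space = 554339 -> 277169
  Step 5: search space = 277169 -> 138584
  Step 6: search space = 138584 -> 69292
  Step 7: search space = 69292 -> 34646
  Step 8: search space = 34646 -> 17323
  Step 9: search space = 17323 -> 8661
  Step 10: search space = 8661 -> 4330
  Step 11: search space = 4330 -> 2165
  Step 12: search space = 2165 -> 1082
  Step 13: search space = 1082 -> 541
  Step 14: search space = 541 -> 270
  Step 15: search space = 270 -> 135
  Step 16: search space = 135 -> 67
  Step 17: search space = 67 -> 33
  Step 18: search space = 33 -> 16
  Step 19: search space = 16 -> 8
  Step 20: search space = 8 -> 4
  Step 21: search space = 4 -> 2
  Step 22: search space = 2 -> 1
  Step 23: search space = 1 (final check)
Maximum comparisons = floor(log2(4434717)) + 1 = 22 + 1 = 23


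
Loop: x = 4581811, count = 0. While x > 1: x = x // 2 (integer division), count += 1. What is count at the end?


The variable x halves each step:
x = 4581811 -> 2290905 -> 1145452 -> 572726 -> 286363 -> 143181 -> 71590 -> 35795 -> 17897 -> 8948 -> 4474 -> 2237 -> 1118 -> 559 -> 279 -> 139 -> 69 -> 34 -> 17 -> 8 -> 4 -> 2 -> 1
Number of halvings = floor(log2(4581811)) = 22


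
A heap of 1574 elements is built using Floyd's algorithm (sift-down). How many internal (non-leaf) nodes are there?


Leaf nodes occupy roughly half the array.
Sift-down is called for each internal node, starting from the last one.
Internal nodes = floor(n/2) = floor(1574/2) = 787


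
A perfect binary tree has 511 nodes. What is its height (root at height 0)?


For a perfect binary tree of height h: n = 2^(h+1) - 1, so h = log2(n+1) - 1.
  n + 1 = 512 = 2^9
  log2(512) = 9
  height = 9 - 1 = 8


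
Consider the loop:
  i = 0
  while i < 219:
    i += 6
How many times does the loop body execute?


Starting at i = 0, each iteration adds 6.
Iterations until i >= 219:
  Iteration 1: i = 0 -> i = 6
  Iteration 2: i = 6 -> i = 12
  Iteration 3: i = 12 -> i = 18
  Iteration 4: i = 18 -> i = 24
  Iteration 5: i = 24 -> i = 30
  Iteration 6: i = 30 -> i = 36
  Iteration 7: i = 36 -> i = 42
  Iteration 8: i = 42 -> i = 48
  ... continuing ...
Total iterations = ceil(219/6) = 37


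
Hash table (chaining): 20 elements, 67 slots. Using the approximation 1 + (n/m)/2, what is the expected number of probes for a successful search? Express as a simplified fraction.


Computing expected probes:
alpha = 20/67
= 1 + alpha/2
= 1 + 20/(2*67)
= (2*67 + 20) / (2*67)
= 154/134 = 77/67


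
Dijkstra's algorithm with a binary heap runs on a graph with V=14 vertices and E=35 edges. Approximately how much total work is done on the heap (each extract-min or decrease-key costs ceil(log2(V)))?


Dijkstra with a binary heap: each vertex is extracted once, each edge may relax once.
Each heap operation costs O(log V).
V + E = 14 + 35 = 49
ceil(log2(14)) = 4 (since 2^3 = 8 < 14 <= 16 = 2^4)
Total heap work = (V+E) * ceil(log2(V)) = 49 * 4 = 196


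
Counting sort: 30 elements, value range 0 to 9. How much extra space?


n = 30 (output array)
k = 10 (count array for 10 distinct values)
Extra space = 30 + 10 = 40


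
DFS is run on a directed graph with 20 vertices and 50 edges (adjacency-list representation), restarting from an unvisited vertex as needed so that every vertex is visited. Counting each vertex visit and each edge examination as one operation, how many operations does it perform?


A full DFS traversal processes each vertex exactly once (push/pop on stack).
Each directed edge is examined once.
V = 20, E = 50
V + E = 70


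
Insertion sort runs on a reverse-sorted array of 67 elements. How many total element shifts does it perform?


Sum of shifts = 1 + 2 + 3 + ... + 66
= 67 * 66 / 2
= 4422 / 2
= 2211


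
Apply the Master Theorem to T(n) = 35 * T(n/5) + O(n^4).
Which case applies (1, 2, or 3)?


The Master Theorem: T(n) = a*T(n/b) + O(n^c)
  a = 35, b = 5, c = 4
log_b(a) = log_5(35) ~ 2.209
Compare b^c with a: 5^4 = 625 > 35, so c > log_b(a).
Since c > log_b(a), Case 3 applies.
T(n) = O(n^4)
Master Theorem case = 3


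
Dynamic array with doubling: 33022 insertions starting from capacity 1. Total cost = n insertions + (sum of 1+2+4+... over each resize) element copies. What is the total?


n = 33022
Insertion costs: 33022
Resizes copy 1, 2, 4, ... up to the largest power of 2 that is <= n-1 = 33021, i.e. 32768.
Copy costs = 1 + 2 + 4 + 8 + 16 + 32 + 64 + 128 + 256 + 512 + 1024 + 2048 + 4096 + 8192 + 16384 + 32768 = 65535
Total = 33022 + 65535 = 98557


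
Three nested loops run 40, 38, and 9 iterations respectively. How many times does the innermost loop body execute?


Loop 1 (outermost): 40 iterations
Loop 2 (middle): 38 iterations per outer
Loop 3 (innermost): 9 iterations per middle
Total = 40 * 38 * 9 = 13680


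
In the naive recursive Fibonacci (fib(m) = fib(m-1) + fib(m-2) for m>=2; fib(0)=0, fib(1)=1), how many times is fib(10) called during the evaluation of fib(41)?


Let N(m) = number of times fib(m) is called while evaluating fib(41).
N(41) = 1 (the initial call).
N(40) = 1 (only fib(41) calls it).
For 1 <= m <= 39: fib(m) is called by fib(m+1) and fib(m+2), so
  N(m) = N(m+1) + N(m+2).
fib(0) is called only by fib(2), so N(0) = N(2).
Walk down from m=41:
  N(41)=1, N(40)=1, N(39)=2, N(38)=3, N(37)=5, N(36)=8, N(35)=13, N(34)=21, N(33)=34, N(32)=55, N(31)=89, N(30)=144, N(29)=233, N(28)=377, N(27)=610, N(26)=987, N(25)=1597, N(24)=2584, N(23)=4181, N(22)=6765, N(21)=10946, N(20)=17711, N(19)=28657, N(18)=46368, N(17)=75025, N(16)=121393, N(15)=196418, N(14)=317811, N(13)=514229, N(12)=832040, N(11)=1346269, N(10)=2178309
N(10) = 2178309


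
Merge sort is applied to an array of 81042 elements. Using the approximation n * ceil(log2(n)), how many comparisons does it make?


Merge sort divides the array into halves recursively.
Number of levels = ceil(log2(81042)) = 17
At each level, approximately n = 81042 comparisons are needed for merging.
Total comparisons ~ n * ceil(log2(n)) = 81042 * 17 = 1377714


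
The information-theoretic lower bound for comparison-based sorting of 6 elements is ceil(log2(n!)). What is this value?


A binary decision tree of height h has at most 2^h leaves and needs at least n! of them, so h >= ceil(log2(n!)).
Compute 6! as a running product:
  x2 = 2, x3 = 6, x4 = 24, x5 = 120
  x6 = 720
6! = 720
Bracket between powers of 2:
  2^9 = 512 < 720 <= 1024 = 2^10
So ceil(log2(6!)) = 10


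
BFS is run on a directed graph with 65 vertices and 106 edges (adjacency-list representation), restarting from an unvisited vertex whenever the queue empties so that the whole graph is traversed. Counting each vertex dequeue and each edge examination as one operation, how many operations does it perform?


A full BFS traversal dequeues each vertex exactly once and examines each directed edge exactly once.
V = 65 (vertex processing cost)
E = 106 (edge examination cost)
Total operations proportional to V + E = 65 + 106 = 171


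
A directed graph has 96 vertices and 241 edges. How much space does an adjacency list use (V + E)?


Adjacency list: one list head per vertex + one entry per edge
Vertex heads: 96
Edge entries: 241
Total = 96 + 241 = 337


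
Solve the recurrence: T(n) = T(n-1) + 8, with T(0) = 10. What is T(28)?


Unrolling the recurrence:
T(28) = T(27) + 8
       = T(26) + 8 + 8
       = T(25) + 8*3
       ...
       = T(0) + 8*28
       = 10 + 224 = 234


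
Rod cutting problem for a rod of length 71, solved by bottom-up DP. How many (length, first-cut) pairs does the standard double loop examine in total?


For each subproblem length i = 1..71, the inner loop considers i possible first cuts.
Total = 1 + 2 + ... + 71
= 71*(71+1)/2
= 71*72/2 = 2556


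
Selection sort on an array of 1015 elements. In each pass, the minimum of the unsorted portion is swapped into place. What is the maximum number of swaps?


Selection sort performs one swap per pass:
  Pass 1: find min in positions 0 to 1014, swap with position 0
  Pass 2: find min in positions 1 to 1014, swap with position 1
  Pass 3: find min in positions 2 to 1014, swap with position 2
  Pass 4: find min in positions 3 to 1014, swap with position 3
  Pass 5: find min in positions 4 to 1014, swap with position 4
  ... (1009 more passes)
Total passes (and swaps) = n - 1 = 1015 - 1 = 1014


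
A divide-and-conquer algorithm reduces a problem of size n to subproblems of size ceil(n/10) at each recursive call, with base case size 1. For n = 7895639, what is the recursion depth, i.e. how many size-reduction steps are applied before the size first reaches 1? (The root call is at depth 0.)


Each step divides the size by 10 (rounding up); after k steps the size is ceil(n/10^k), which equals 1 exactly when 10^k >= n.
So the depth is the smallest k with 10^k >= 7895639, i.e. ceil(log_10(7895639)).
10^6 = 1000000 < 7895639 <= 10000000 = 10^7
Recursion depth = 7


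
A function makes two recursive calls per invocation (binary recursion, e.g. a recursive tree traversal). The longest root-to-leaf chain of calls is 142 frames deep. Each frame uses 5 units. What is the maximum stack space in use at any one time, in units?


Binary recursion: the two calls run one after the other, so only one root-to-leaf chain of frames is on the stack at a time.
Maximum depth (longest chain) = 142 frames
Each frame = 5 units
Max stack space = 142 * 5 = 710


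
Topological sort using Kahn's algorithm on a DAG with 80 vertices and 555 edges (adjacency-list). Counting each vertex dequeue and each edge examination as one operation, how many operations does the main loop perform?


Kahn's algorithm:
  1. Compute in-degrees: O(V + E)
  2. Process queue: each vertex dequeued once (O(V))
     each edge examined once (O(E))
Total = V + E = 80 + 555 = 635


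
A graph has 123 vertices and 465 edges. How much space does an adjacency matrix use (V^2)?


Adjacency matrix: V x V grid of entries
Space = V^2 = 123^2 = 123 * 123 = 15129


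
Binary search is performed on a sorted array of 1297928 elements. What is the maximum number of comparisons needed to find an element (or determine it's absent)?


Binary search halves the search space each comparison:
  Step 1: search space = 1297928 -> 648964
  Step 2: search space = 648964 -> 324482
  Step 3: search space = 324482 -> 162241
  Step 4: search space = 162241 -> 81120
  Step 5: search space = 81120 -> 40560
  Step 6: search space = 40560 -> 20280
  Step 7: search space = 20280 -> 10140
  Step 8: search space = 10140 -> 5070
  Step 9: search space = 5070 -> 2535
  Step 10: search space = 2535 -> 1267
  Step 11: search space = 1267 -> 633
  Step 12: search space = 633 -> 316
  Step 13: search space = 316 -> 158
  Step 14: search space = 158 -> 79
  Step 15: search space = 79 -> 39
  Step 16: search space = 39 -> 19
  Step 17: search space = 19 -> 9
  Step 18: search space = 9 -> 4
  Step 19: search space = 4 -> 2
  Step 20: search space = 2 -> 1
  Step 21: search space = 1 (final check)
Maximum comparisons = floor(log2(1297928)) + 1 = 20 + 1 = 21


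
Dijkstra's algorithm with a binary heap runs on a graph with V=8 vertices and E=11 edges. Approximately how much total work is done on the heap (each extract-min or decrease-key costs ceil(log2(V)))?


Dijkstra with a binary heap: each vertex is extracted once, each edge may relax once.
Each heap operation costs O(log V).
V + E = 8 + 11 = 19
ceil(log2(8)) = 3 (since 2^2 = 4 < 8 <= 8 = 2^3)
Total heap work = (V+E) * ceil(log2(V)) = 19 * 3 = 57


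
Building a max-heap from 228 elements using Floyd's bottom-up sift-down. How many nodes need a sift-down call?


In a heap of 228 elements (0-indexed array):
  Last element index: 227
  Parent of last element: floor((227 - 1) / 2) = 113
  Internal nodes: indices 0 to 113
  Count = floor(228/2) = 114


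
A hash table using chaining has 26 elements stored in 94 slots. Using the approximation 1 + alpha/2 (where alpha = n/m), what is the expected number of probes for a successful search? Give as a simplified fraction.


Load factor alpha = n/m = 26/94
Expected probes = 1 + alpha/2 = 1 + 26/(2*94)
= 1 + 26/188
= 188/188 + 26/188
= 214/188
Simplify: 107/94


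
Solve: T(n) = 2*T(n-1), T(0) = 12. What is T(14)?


Unrolling:
T(14) = 2*T(13) = 2^2*T(12) = ... = 2^14*T(0)
= 2^14 * 12
= 16384 * 12 = 196608


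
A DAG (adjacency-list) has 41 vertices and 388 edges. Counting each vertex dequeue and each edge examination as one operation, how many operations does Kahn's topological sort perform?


V = 41 (vertex processing)
E = 388 (edge processing)
V + E = 41 + 388 = 429


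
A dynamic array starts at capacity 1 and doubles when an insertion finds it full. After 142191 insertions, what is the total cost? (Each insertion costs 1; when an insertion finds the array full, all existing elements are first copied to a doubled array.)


Insertion cost: 142191 (one per element)
Resizes occur just before inserting elements 2, 3, 5, 9, ...
Elements copied at each resize: 1 + 2 + 4 + 8 + 16 + 32 + 64 + 128 + 256 + 512 + 1024 + 2048 + 4096 + 8192 + 16384 + 32768 + 65536 + 131072
Sum of copies = 262143 (geometric series: 2^k - 1)
Total = 142191 + 262143 = 404334


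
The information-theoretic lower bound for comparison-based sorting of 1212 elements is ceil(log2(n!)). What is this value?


A binary decision tree of height h has at most 2^h leaves and needs at least n! of them, so h >= ceil(log2(n!)).
1212! is far too large to multiply out, so use Stirling's series:
  ln(n!) ~ n ln n - n + (1/2) ln(2 pi n) + 1/(12n)  (error below 1/(360 n^3), negligible here)
  ln(1212) = 7.1000272
  n ln n = 1212 * 7.1000272 = 8605.2330
  (1/2) ln(2 pi * 1212) = (1/2) ln(7615.2206) = 4.4690
  1/(12*1212) = 0.0001
  ln(1212!) ~ 8605.2330 - 1212 + 4.4690 + 0.0001 = 7397.7021
Convert to base 2: log2(1212!) = 7397.7021 / ln 2 = 7397.7021 / 0.69314718 = 10672.6281
ceil(10672.6281) = 10673


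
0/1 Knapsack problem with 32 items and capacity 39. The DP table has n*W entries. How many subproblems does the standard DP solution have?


The DP table is indexed by (item, capacity).
Rows: 32 items
Columns: 39 capacity values (1 to W)
Total subproblems = 32 * 39 = 1248


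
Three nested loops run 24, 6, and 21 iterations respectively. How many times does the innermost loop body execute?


Loop 1 (outermost): 24 iterations
Loop 2 (middle): 6 iterations per outer
Loop 3 (innermost): 21 iterations per middle
Total = 24 * 6 * 21 = 3024


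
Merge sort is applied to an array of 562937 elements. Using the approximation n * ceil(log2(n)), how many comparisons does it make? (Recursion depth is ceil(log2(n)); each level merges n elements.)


Merge sort divides the array into halves recursively.
Number of levels = ceil(log2(562937)) = 20
At each level, approximately n = 562937 comparisons are needed for merging.
Total comparisons ~ n * ceil(log2(n)) = 562937 * 20 = 11258740


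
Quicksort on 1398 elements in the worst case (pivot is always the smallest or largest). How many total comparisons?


In the worst case, each partition step picks the worst pivot:
  Partition 1: 1397 comparisons (n-1 elements to compare)
  Partition 2: 1396 comparisons
  Partition 3: 1395 comparisons
  Partition 4: 1394 comparisons
  Partition 5: 1393 comparisons
  ...
  Last partition: 0 comparisons
Total = (n-1) + (n-2) + ... + 1 + 0 = n*(n-1)/2
= 1398*1397/2 = 976503


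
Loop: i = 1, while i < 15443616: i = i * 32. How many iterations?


i multiplies by 32 each step:
i = 1 -> 32 -> 1024 -> 32768 -> 1048576 -> 33554432 (stop)
Iterations = ceil(log_32(15443616)) = 5


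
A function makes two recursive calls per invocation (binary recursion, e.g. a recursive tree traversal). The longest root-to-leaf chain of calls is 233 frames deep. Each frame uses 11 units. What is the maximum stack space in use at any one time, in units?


Binary recursion: the two calls run one after the other, so only one root-to-leaf chain of frames is on the stack at a time.
Maximum depth (longest chain) = 233 frames
Each frame = 11 units
Max stack space = 233 * 11 = 2563


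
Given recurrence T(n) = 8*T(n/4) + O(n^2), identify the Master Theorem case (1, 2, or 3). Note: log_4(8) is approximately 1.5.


Master Theorem parameters: a=8, b=4, c=2
log_b(a) = 1.5
Compare b^c with a: 4^2 = 16 > 8, so c > log_b(a).
Comparing c=2 vs log_b(a)=1.5:
2 > 1.5 => Case 3
Result: T(n) = O(n^2)
Master Theorem case = 3


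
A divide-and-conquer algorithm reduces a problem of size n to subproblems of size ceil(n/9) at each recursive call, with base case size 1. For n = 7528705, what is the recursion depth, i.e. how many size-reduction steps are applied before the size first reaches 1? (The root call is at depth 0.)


Each step divides the size by 9 (rounding up); after k steps the size is ceil(n/9^k), which equals 1 exactly when 9^k >= n.
So the depth is the smallest k with 9^k >= 7528705, i.e. ceil(log_9(7528705)).
9^7 = 4782969 < 7528705 <= 43046721 = 9^8
Recursion depth = 8


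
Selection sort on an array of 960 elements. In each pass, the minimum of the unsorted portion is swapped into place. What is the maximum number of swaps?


Selection sort performs one swap per pass:
  Pass 1: find min in positions 0 to 959, swap with position 0
  Pass 2: find min in positions 1 to 959, swap with position 1
  Pass 3: find min in positions 2 to 959, swap with position 2
  Pass 4: find min in positions 3 to 959, swap with position 3
  Pass 5: find min in positions 4 to 959, swap with position 4
  ... (954 more passes)
Total passes (and swaps) = n - 1 = 960 - 1 = 959


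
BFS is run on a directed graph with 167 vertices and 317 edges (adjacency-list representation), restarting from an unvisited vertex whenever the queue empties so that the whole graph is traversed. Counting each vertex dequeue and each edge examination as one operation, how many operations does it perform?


A full BFS traversal dequeues each vertex exactly once and examines each directed edge exactly once.
V = 167 (vertex processing cost)
E = 317 (edge examination cost)
Total operations proportional to V + E = 167 + 317 = 484


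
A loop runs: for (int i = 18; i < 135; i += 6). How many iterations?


Loop starts at i = 18, increments by 6, stops when i >= 135.
Number of iterations = ceil((135 - 18) / 6)
= ceil(117 / 6)
= 20


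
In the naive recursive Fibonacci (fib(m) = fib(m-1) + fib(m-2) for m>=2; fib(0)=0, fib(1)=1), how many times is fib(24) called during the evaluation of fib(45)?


Let N(m) = number of times fib(m) is called while evaluating fib(45).
N(45) = 1 (the initial call).
N(44) = 1 (only fib(45) calls it).
For 1 <= m <= 43: fib(m) is called by fib(m+1) and fib(m+2), so
  N(m) = N(m+1) + N(m+2).
fib(0) is called only by fib(2), so N(0) = N(2).
Walk down from m=45:
  N(45)=1, N(44)=1, N(43)=2, N(42)=3, N(41)=5, N(40)=8, N(39)=13, N(38)=21, N(37)=34, N(36)=55, N(35)=89, N(34)=144, N(33)=233, N(32)=377, N(31)=610, N(30)=987, N(29)=1597, N(28)=2584, N(27)=4181, N(26)=6765, N(25)=10946, N(24)=17711
N(24) = 17711
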